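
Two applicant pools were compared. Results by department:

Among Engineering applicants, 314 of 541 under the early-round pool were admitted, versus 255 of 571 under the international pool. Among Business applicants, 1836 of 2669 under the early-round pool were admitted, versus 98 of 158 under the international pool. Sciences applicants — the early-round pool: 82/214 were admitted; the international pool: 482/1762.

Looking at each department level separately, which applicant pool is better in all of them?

Engineering: the early-round pool 314/541 = 58.0%, the international pool 255/571 = 44.7% → the early-round pool
Business: the early-round pool 1836/2669 = 68.8%, the international pool 98/158 = 62.0% → the early-round pool
Sciences: the early-round pool 82/214 = 38.3%, the international pool 482/1762 = 27.4% → the early-round pool
The early-round pool has the higher rate in all 3 groups.

the early-round pool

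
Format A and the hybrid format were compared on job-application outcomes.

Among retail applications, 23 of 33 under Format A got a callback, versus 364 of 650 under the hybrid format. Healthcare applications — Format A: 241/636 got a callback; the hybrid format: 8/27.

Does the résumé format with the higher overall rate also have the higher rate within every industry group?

No

Retail: Format A 23/33 = 69.7%, the hybrid format 364/650 = 56.0% → Format A
Healthcare: Format A 241/636 = 37.9%, the hybrid format 8/27 = 29.6% → Format A
Overall: Format A 264/669 = 39.5%, the hybrid format 372/677 = 54.9% → the hybrid format
Format A wins each industry group but the hybrid format wins overall — the comparison reverses. Format A's applications skew toward healthcare, which has a lower base rate.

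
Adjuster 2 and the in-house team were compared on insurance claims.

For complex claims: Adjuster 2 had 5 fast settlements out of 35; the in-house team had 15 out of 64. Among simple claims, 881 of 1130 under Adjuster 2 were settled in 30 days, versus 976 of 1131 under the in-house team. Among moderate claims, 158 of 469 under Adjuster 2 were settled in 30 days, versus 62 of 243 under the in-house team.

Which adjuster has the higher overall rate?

Complex: Adjuster 2 5/35 = 14.3%, the in-house team 15/64 = 23.4% → the in-house team
Simple: Adjuster 2 881/1130 = 78.0%, the in-house team 976/1131 = 86.3% → the in-house team
Moderate: Adjuster 2 158/469 = 33.7%, the in-house team 62/243 = 25.5% → Adjuster 2
Overall: Adjuster 2 1044/1634 = 63.9%, the in-house team 1053/1438 = 73.2% → the in-house team
(Neither sweeps every claim group, but the in-house team has the higher pooled rate.)

the in-house team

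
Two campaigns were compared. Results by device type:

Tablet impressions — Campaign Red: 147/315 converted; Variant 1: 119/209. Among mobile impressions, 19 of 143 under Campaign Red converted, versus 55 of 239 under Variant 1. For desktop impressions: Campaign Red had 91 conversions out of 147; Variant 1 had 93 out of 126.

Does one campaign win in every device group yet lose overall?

Tablet: Campaign Red 147/315 = 46.7%, Variant 1 119/209 = 56.9% → Variant 1
Mobile: Campaign Red 19/143 = 13.3%, Variant 1 55/239 = 23.0% → Variant 1
Desktop: Campaign Red 91/147 = 61.9%, Variant 1 93/126 = 73.8% → Variant 1
Overall: Campaign Red 257/605 = 42.5%, Variant 1 267/574 = 46.5% → Variant 1
Variant 1 wins overall and in every device group — no reversal.

No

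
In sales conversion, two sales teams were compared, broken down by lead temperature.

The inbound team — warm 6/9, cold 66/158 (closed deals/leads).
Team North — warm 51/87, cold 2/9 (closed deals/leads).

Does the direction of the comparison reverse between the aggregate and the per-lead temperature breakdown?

Yes

Warm: the inbound team 6/9 = 66.7%, Team North 51/87 = 58.6% → the inbound team
Cold: the inbound team 66/158 = 41.8%, Team North 2/9 = 22.2% → the inbound team
Overall: the inbound team 72/167 = 43.1%, Team North 53/96 = 55.2% → Team North
The inbound team wins each lead group but Team North wins overall — the comparison reverses. The inbound team's leads skew toward cold, which has a lower base rate.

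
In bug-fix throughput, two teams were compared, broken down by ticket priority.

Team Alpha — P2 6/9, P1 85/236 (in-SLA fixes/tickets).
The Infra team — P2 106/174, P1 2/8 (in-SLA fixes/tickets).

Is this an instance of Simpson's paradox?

Yes

P2: Team Alpha 6/9 = 66.7%, the Infra team 106/174 = 60.9% → Team Alpha
P1: Team Alpha 85/236 = 36.0%, the Infra team 2/8 = 25.0% → Team Alpha
Overall: Team Alpha 91/245 = 37.1%, the Infra team 108/182 = 59.3% → the Infra team
Team Alpha wins each ticket group but the Infra team wins overall — the comparison reverses. Team Alpha's tickets skew toward P1, which has a lower base rate.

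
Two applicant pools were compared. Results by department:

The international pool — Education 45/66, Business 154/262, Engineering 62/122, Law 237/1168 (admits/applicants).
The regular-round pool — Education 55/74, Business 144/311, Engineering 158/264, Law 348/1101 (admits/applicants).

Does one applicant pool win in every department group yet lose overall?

No

Education: the international pool 45/66 = 68.2%, the regular-round pool 55/74 = 74.3% → the regular-round pool
Business: the international pool 154/262 = 58.8%, the regular-round pool 144/311 = 46.3% → the international pool
Engineering: the international pool 62/122 = 50.8%, the regular-round pool 158/264 = 59.8% → the regular-round pool
Law: the international pool 237/1168 = 20.3%, the regular-round pool 348/1101 = 31.6% → the regular-round pool
Overall: the international pool 498/1618 = 30.8%, the regular-round pool 705/1750 = 40.3% → the regular-round pool
Neither sweeps: the international pool wins 1 of 4 groups, the regular-round pool wins 3. The regular-round pool wins overall but not every group — no Simpson reversal.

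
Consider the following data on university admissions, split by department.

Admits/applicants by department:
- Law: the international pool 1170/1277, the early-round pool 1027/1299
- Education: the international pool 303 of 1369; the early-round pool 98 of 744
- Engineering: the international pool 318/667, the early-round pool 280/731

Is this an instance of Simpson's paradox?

Law: the international pool 1170/1277 = 91.6%, the early-round pool 1027/1299 = 79.1% → the international pool
Education: the international pool 303/1369 = 22.1%, the early-round pool 98/744 = 13.2% → the international pool
Engineering: the international pool 318/667 = 47.7%, the early-round pool 280/731 = 38.3% → the international pool
Overall: the international pool 1791/3313 = 54.1%, the early-round pool 1405/2774 = 50.6% → the international pool
The international pool wins overall and in every department group — no reversal.

No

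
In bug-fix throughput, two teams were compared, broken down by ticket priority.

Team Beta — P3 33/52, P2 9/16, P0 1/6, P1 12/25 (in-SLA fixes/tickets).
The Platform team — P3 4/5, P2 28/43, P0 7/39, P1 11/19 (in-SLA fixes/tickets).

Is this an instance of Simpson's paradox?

Yes

P3: Team Beta 33/52 = 63.5%, the Platform team 4/5 = 80.0% → the Platform team
P2: Team Beta 9/16 = 56.2%, the Platform team 28/43 = 65.1% → the Platform team
P0: Team Beta 1/6 = 16.7%, the Platform team 7/39 = 17.9% → the Platform team
P1: Team Beta 12/25 = 48.0%, the Platform team 11/19 = 57.9% → the Platform team
Overall: Team Beta 55/99 = 55.6%, the Platform team 50/106 = 47.2% → Team Beta
The Platform team wins each ticket group but Team Beta wins overall — the comparison reverses. The Platform team's tickets skew toward P0, which has a lower base rate.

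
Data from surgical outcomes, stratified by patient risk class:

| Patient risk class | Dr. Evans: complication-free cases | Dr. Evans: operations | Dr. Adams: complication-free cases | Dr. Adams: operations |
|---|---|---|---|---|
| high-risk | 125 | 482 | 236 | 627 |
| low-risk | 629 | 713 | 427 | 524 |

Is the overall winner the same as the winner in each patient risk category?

No

High-risk: Dr. Evans 125/482 = 25.9%, Dr. Adams 236/627 = 37.6% → Dr. Adams
Low-risk: Dr. Evans 629/713 = 88.2%, Dr. Adams 427/524 = 81.5% → Dr. Evans
Overall: Dr. Evans 754/1195 = 63.1%, Dr. Adams 663/1151 = 57.6% → Dr. Evans
Neither sweeps: Dr. Evans wins 1 of 2 groups, Dr. Adams wins 1. Dr. Evans wins overall but not every group — no Simpson reversal.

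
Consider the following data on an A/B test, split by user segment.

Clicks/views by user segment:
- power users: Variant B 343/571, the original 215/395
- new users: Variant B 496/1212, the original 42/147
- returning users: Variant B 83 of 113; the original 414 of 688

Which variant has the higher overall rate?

the original

Power users: Variant B 343/571 = 60.1%, the original 215/395 = 54.4% → Variant B
New users: Variant B 496/1212 = 40.9%, the original 42/147 = 28.6% → Variant B
Returning users: Variant B 83/113 = 73.5%, the original 414/688 = 60.2% → Variant B
Overall: Variant B 922/1896 = 48.6%, the original 671/1230 = 54.6% → the original
(Variant B wins every user group but the original wins overall — Variant B's views skew toward the low-rate new users group.)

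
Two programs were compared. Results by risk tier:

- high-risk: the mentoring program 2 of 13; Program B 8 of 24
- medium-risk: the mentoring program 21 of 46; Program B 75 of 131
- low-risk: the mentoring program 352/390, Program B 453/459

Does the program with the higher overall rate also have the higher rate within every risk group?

Yes

High-risk: the mentoring program 2/13 = 15.4%, Program B 8/24 = 33.3% → Program B
Medium-risk: the mentoring program 21/46 = 45.7%, Program B 75/131 = 57.3% → Program B
Low-risk: the mentoring program 352/390 = 90.3%, Program B 453/459 = 98.7% → Program B
Overall: the mentoring program 375/449 = 83.5%, Program B 536/614 = 87.3% → Program B
Program B wins overall and in every risk group — no reversal.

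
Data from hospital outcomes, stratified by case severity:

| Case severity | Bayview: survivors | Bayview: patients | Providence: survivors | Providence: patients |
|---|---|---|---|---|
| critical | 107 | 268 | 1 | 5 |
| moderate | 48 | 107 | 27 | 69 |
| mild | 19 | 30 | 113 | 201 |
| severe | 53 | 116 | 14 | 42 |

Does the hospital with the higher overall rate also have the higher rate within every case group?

No

Critical: Bayview 107/268 = 39.9%, Providence 1/5 = 20.0% → Bayview
Moderate: Bayview 48/107 = 44.9%, Providence 27/69 = 39.1% → Bayview
Mild: Bayview 19/30 = 63.3%, Providence 113/201 = 56.2% → Bayview
Severe: Bayview 53/116 = 45.7%, Providence 14/42 = 33.3% → Bayview
Overall: Bayview 227/521 = 43.6%, Providence 155/317 = 48.9% → Providence
Bayview wins each case group but Providence wins overall — the comparison reverses. Bayview's patients skew toward critical, which has a lower base rate.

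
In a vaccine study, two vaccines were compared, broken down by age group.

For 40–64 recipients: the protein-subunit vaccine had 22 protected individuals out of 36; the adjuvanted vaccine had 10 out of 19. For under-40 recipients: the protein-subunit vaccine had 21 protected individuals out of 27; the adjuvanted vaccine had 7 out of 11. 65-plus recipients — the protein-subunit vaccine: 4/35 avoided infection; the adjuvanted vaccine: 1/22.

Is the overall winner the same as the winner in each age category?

Yes

40–64: the protein-subunit vaccine 22/36 = 61.1%, the adjuvanted vaccine 10/19 = 52.6% → the protein-subunit vaccine
Under-40: the protein-subunit vaccine 21/27 = 77.8%, the adjuvanted vaccine 7/11 = 63.6% → the protein-subunit vaccine
65-plus: the protein-subunit vaccine 4/35 = 11.4%, the adjuvanted vaccine 1/22 = 4.5% → the protein-subunit vaccine
Overall: the protein-subunit vaccine 47/98 = 48.0%, the adjuvanted vaccine 18/52 = 34.6% → the protein-subunit vaccine
The protein-subunit vaccine wins overall and in every age group — no reversal.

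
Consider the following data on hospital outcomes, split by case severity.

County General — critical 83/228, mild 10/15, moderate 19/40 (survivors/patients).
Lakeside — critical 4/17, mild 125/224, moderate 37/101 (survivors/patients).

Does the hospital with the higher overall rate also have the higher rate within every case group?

Critical: County General 83/228 = 36.4%, Lakeside 4/17 = 23.5% → County General
Mild: County General 10/15 = 66.7%, Lakeside 125/224 = 55.8% → County General
Moderate: County General 19/40 = 47.5%, Lakeside 37/101 = 36.6% → County General
Overall: County General 112/283 = 39.6%, Lakeside 166/342 = 48.5% → Lakeside
County General wins each case group but Lakeside wins overall — the comparison reverses. County General's patients skew toward critical, which has a lower base rate.

No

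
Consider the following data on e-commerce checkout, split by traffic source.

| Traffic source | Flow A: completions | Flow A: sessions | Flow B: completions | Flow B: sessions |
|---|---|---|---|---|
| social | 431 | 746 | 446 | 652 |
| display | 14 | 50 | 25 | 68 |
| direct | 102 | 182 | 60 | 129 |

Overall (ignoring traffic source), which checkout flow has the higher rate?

Social: Flow A 431/746 = 57.8%, Flow B 446/652 = 68.4% → Flow B
Display: Flow A 14/50 = 28.0%, Flow B 25/68 = 36.8% → Flow B
Direct: Flow A 102/182 = 56.0%, Flow B 60/129 = 46.5% → Flow A
Overall: Flow A 547/978 = 55.9%, Flow B 531/849 = 62.5% → Flow B
(Neither sweeps every traffic group, but Flow B has the higher pooled rate.)

Flow B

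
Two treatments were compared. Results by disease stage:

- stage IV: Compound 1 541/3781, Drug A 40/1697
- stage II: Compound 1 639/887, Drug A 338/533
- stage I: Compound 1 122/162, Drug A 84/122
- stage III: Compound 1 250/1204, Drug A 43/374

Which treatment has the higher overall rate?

Compound 1

Stage IV: Compound 1 541/3781 = 14.3%, Drug A 40/1697 = 2.4% → Compound 1
Stage II: Compound 1 639/887 = 72.0%, Drug A 338/533 = 63.4% → Compound 1
Stage I: Compound 1 122/162 = 75.3%, Drug A 84/122 = 68.9% → Compound 1
Stage III: Compound 1 250/1204 = 20.8%, Drug A 43/374 = 11.5% → Compound 1
Overall: Compound 1 1552/6034 = 25.7%, Drug A 505/2726 = 18.5% → Compound 1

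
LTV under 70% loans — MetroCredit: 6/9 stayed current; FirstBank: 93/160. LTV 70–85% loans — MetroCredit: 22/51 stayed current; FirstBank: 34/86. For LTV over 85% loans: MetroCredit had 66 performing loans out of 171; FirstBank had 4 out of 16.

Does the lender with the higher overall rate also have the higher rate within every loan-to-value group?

LTV under 70%: MetroCredit 6/9 = 66.7%, FirstBank 93/160 = 58.1% → MetroCredit
LTV 70–85%: MetroCredit 22/51 = 43.1%, FirstBank 34/86 = 39.5% → MetroCredit
LTV over 85%: MetroCredit 66/171 = 38.6%, FirstBank 4/16 = 25.0% → MetroCredit
Overall: MetroCredit 94/231 = 40.7%, FirstBank 131/262 = 50.0% → FirstBank
MetroCredit wins each loan-to-value group but FirstBank wins overall — the comparison reverses. MetroCredit's loans skew toward LTV over 85%, which has a lower base rate.

No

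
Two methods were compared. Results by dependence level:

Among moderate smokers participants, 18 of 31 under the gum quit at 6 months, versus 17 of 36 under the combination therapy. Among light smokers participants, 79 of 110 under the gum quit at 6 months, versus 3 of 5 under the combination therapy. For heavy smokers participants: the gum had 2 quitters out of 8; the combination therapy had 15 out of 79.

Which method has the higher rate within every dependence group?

Moderate smokers: the gum 18/31 = 58.1%, the combination therapy 17/36 = 47.2% → the gum
Light smokers: the gum 79/110 = 71.8%, the combination therapy 3/5 = 60.0% → the gum
Heavy smokers: the gum 2/8 = 25.0%, the combination therapy 15/79 = 19.0% → the gum
The gum has the higher rate in all 3 groups.

the gum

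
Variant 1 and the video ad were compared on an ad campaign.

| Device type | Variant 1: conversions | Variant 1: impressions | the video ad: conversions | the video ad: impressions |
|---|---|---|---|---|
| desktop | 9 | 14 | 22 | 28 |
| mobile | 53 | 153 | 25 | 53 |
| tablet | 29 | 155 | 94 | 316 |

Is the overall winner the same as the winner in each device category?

Yes

Desktop: Variant 1 9/14 = 64.3%, the video ad 22/28 = 78.6% → the video ad
Mobile: Variant 1 53/153 = 34.6%, the video ad 25/53 = 47.2% → the video ad
Tablet: Variant 1 29/155 = 18.7%, the video ad 94/316 = 29.7% → the video ad
Overall: Variant 1 91/322 = 28.3%, the video ad 141/397 = 35.5% → the video ad
The video ad wins overall and in every device group — no reversal.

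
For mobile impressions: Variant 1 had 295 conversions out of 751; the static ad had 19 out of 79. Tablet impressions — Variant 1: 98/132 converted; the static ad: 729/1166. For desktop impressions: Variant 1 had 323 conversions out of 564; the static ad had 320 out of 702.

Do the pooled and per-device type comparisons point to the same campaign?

Mobile: Variant 1 295/751 = 39.3%, the static ad 19/79 = 24.1% → Variant 1
Tablet: Variant 1 98/132 = 74.2%, the static ad 729/1166 = 62.5% → Variant 1
Desktop: Variant 1 323/564 = 57.3%, the static ad 320/702 = 45.6% → Variant 1
Overall: Variant 1 716/1447 = 49.5%, the static ad 1068/1947 = 54.9% → the static ad
Variant 1 wins each device group but the static ad wins overall — the comparison reverses. Variant 1's impressions skew toward mobile, which has a lower base rate.

No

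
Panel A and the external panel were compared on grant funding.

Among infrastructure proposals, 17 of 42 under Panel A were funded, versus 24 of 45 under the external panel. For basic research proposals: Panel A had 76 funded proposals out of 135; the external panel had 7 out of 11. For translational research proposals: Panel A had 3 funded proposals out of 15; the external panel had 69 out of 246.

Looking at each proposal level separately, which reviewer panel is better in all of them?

the external panel

Infrastructure: Panel A 17/42 = 40.5%, the external panel 24/45 = 53.3% → the external panel
Basic research: Panel A 76/135 = 56.3%, the external panel 7/11 = 63.6% → the external panel
Translational research: Panel A 3/15 = 20.0%, the external panel 69/246 = 28.0% → the external panel
The external panel has the higher rate in all 3 groups.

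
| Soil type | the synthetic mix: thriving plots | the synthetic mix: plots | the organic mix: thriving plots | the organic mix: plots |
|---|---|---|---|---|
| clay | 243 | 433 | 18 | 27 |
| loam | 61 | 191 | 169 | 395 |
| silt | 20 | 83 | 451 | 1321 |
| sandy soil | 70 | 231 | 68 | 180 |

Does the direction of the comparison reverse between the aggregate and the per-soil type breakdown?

Yes

Clay: the synthetic mix 243/433 = 56.1%, the organic mix 18/27 = 66.7% → the organic mix
Loam: the synthetic mix 61/191 = 31.9%, the organic mix 169/395 = 42.8% → the organic mix
Silt: the synthetic mix 20/83 = 24.1%, the organic mix 451/1321 = 34.1% → the organic mix
Sandy soil: the synthetic mix 70/231 = 30.3%, the organic mix 68/180 = 37.8% → the organic mix
Overall: the synthetic mix 394/938 = 42.0%, the organic mix 706/1923 = 36.7% → the synthetic mix
The organic mix wins each soil group but the synthetic mix wins overall — the comparison reverses. The organic mix's plots skew toward silt, which has a lower base rate.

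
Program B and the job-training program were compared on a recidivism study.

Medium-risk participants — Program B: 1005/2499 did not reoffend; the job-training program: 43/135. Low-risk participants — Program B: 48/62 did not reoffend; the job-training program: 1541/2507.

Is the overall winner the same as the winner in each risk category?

No

Medium-risk: Program B 1005/2499 = 40.2%, the job-training program 43/135 = 31.9% → Program B
Low-risk: Program B 48/62 = 77.4%, the job-training program 1541/2507 = 61.5% → Program B
Overall: Program B 1053/2561 = 41.1%, the job-training program 1584/2642 = 60.0% → the job-training program
Program B wins each risk group but the job-training program wins overall — the comparison reverses. Program B's participants skew toward medium-risk, which has a lower base rate.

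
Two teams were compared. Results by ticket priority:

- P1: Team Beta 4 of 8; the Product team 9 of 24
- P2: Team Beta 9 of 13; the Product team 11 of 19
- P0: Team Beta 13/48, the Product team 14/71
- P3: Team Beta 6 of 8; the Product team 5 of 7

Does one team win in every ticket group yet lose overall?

P1: Team Beta 4/8 = 50.0%, the Product team 9/24 = 37.5% → Team Beta
P2: Team Beta 9/13 = 69.2%, the Product team 11/19 = 57.9% → Team Beta
P0: Team Beta 13/48 = 27.1%, the Product team 14/71 = 19.7% → Team Beta
P3: Team Beta 6/8 = 75.0%, the Product team 5/7 = 71.4% → Team Beta
Overall: Team Beta 32/77 = 41.6%, the Product team 39/121 = 32.2% → Team Beta
Team Beta wins overall and in every ticket group — no reversal.

No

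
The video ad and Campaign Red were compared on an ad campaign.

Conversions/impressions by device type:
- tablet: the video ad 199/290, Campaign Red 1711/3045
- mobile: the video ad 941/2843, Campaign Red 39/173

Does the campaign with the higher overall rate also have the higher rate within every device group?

No

Tablet: the video ad 199/290 = 68.6%, Campaign Red 1711/3045 = 56.2% → the video ad
Mobile: the video ad 941/2843 = 33.1%, Campaign Red 39/173 = 22.5% → the video ad
Overall: the video ad 1140/3133 = 36.4%, Campaign Red 1750/3218 = 54.4% → Campaign Red
The video ad wins each device group but Campaign Red wins overall — the comparison reverses. The video ad's impressions skew toward mobile, which has a lower base rate.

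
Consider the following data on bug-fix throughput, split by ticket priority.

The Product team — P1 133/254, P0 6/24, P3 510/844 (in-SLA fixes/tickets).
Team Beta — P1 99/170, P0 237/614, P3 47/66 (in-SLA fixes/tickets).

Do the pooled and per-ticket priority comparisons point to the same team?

P1: the Product team 133/254 = 52.4%, Team Beta 99/170 = 58.2% → Team Beta
P0: the Product team 6/24 = 25.0%, Team Beta 237/614 = 38.6% → Team Beta
P3: the Product team 510/844 = 60.4%, Team Beta 47/66 = 71.2% → Team Beta
Overall: the Product team 649/1122 = 57.8%, Team Beta 383/850 = 45.1% → the Product team
Team Beta wins each ticket group but the Product team wins overall — the comparison reverses. Team Beta's tickets skew toward P0, which has a lower base rate.

No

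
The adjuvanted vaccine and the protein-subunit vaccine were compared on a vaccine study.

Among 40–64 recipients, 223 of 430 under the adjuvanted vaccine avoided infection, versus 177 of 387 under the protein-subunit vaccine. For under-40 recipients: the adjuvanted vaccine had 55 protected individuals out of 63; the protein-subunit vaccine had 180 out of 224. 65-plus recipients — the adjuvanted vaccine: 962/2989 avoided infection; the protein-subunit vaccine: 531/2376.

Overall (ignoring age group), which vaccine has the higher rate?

the adjuvanted vaccine

40–64: the adjuvanted vaccine 223/430 = 51.9%, the protein-subunit vaccine 177/387 = 45.7% → the adjuvanted vaccine
Under-40: the adjuvanted vaccine 55/63 = 87.3%, the protein-subunit vaccine 180/224 = 80.4% → the adjuvanted vaccine
65-plus: the adjuvanted vaccine 962/2989 = 32.2%, the protein-subunit vaccine 531/2376 = 22.3% → the adjuvanted vaccine
Overall: the adjuvanted vaccine 1240/3482 = 35.6%, the protein-subunit vaccine 888/2987 = 29.7% → the adjuvanted vaccine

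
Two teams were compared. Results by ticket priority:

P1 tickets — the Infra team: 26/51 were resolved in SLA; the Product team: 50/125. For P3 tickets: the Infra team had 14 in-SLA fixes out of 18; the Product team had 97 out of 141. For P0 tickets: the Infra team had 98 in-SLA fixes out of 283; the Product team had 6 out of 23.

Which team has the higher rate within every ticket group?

P1: the Infra team 26/51 = 51.0%, the Product team 50/125 = 40.0% → the Infra team
P3: the Infra team 14/18 = 77.8%, the Product team 97/141 = 68.8% → the Infra team
P0: the Infra team 98/283 = 34.6%, the Product team 6/23 = 26.1% → the Infra team
The Infra team has the higher rate in all 3 groups.

the Infra team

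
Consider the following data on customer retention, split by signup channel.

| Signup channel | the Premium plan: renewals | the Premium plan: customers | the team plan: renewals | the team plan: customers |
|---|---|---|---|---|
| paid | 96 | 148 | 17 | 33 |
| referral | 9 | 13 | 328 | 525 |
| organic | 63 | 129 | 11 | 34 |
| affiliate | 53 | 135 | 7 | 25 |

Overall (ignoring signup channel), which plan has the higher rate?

the team plan

Paid: the Premium plan 96/148 = 64.9%, the team plan 17/33 = 51.5% → the Premium plan
Referral: the Premium plan 9/13 = 69.2%, the team plan 328/525 = 62.5% → the Premium plan
Organic: the Premium plan 63/129 = 48.8%, the team plan 11/34 = 32.4% → the Premium plan
Affiliate: the Premium plan 53/135 = 39.3%, the team plan 7/25 = 28.0% → the Premium plan
Overall: the Premium plan 221/425 = 52.0%, the team plan 363/617 = 58.8% → the team plan
(The Premium plan wins every signup group but the team plan wins overall — the Premium plan's customers skew toward the low-rate affiliate group.)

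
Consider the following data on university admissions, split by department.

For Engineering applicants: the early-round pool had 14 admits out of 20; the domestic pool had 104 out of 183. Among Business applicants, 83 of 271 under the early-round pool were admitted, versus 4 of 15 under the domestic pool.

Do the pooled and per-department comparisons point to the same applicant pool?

Engineering: the early-round pool 14/20 = 70.0%, the domestic pool 104/183 = 56.8% → the early-round pool
Business: the early-round pool 83/271 = 30.6%, the domestic pool 4/15 = 26.7% → the early-round pool
Overall: the early-round pool 97/291 = 33.3%, the domestic pool 108/198 = 54.5% → the domestic pool
The early-round pool wins each department group but the domestic pool wins overall — the comparison reverses. The early-round pool's applicants skew toward Business, which has a lower base rate.

No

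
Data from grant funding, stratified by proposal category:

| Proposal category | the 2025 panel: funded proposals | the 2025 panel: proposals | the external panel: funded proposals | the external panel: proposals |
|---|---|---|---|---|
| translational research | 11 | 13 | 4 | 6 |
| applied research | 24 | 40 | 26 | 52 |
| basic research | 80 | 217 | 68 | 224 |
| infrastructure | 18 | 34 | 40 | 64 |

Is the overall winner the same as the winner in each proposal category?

No

Translational research: the 2025 panel 11/13 = 84.6%, the external panel 4/6 = 66.7% → the 2025 panel
Applied research: the 2025 panel 24/40 = 60.0%, the external panel 26/52 = 50.0% → the 2025 panel
Basic research: the 2025 panel 80/217 = 36.9%, the external panel 68/224 = 30.4% → the 2025 panel
Infrastructure: the 2025 panel 18/34 = 52.9%, the external panel 40/64 = 62.5% → the external panel
Overall: the 2025 panel 133/304 = 43.8%, the external panel 138/346 = 39.9% → the 2025 panel
Neither sweeps: the 2025 panel wins 3 of 4 groups, the external panel wins 1. The 2025 panel wins overall but not every group — no Simpson reversal.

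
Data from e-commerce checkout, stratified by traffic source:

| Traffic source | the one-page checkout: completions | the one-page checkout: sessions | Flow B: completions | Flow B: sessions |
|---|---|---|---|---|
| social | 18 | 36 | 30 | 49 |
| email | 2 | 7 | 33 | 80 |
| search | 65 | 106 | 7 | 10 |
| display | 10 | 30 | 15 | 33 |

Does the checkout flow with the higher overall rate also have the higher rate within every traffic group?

Social: the one-page checkout 18/36 = 50.0%, Flow B 30/49 = 61.2% → Flow B
Email: the one-page checkout 2/7 = 28.6%, Flow B 33/80 = 41.2% → Flow B
Search: the one-page checkout 65/106 = 61.3%, Flow B 7/10 = 70.0% → Flow B
Display: the one-page checkout 10/30 = 33.3%, Flow B 15/33 = 45.5% → Flow B
Overall: the one-page checkout 95/179 = 53.1%, Flow B 85/172 = 49.4% → the one-page checkout
Flow B wins each traffic group but the one-page checkout wins overall — the comparison reverses. Flow B's sessions skew toward email, which has a lower base rate.

No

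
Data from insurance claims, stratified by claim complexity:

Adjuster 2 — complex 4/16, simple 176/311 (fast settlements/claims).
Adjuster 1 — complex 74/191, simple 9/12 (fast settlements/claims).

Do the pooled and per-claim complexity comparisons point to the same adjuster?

Complex: Adjuster 2 4/16 = 25.0%, Adjuster 1 74/191 = 38.7% → Adjuster 1
Simple: Adjuster 2 176/311 = 56.6%, Adjuster 1 9/12 = 75.0% → Adjuster 1
Overall: Adjuster 2 180/327 = 55.0%, Adjuster 1 83/203 = 40.9% → Adjuster 2
Adjuster 1 wins each claim group but Adjuster 2 wins overall — the comparison reverses. Adjuster 1's claims skew toward complex, which has a lower base rate.

No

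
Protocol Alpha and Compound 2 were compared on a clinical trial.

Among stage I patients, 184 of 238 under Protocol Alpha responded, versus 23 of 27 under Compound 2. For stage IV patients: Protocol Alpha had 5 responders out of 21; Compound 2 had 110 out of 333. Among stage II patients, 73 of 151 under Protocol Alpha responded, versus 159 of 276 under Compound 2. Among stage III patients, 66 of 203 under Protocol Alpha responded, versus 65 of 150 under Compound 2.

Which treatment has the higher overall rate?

Protocol Alpha

Stage I: Protocol Alpha 184/238 = 77.3%, Compound 2 23/27 = 85.2% → Compound 2
Stage IV: Protocol Alpha 5/21 = 23.8%, Compound 2 110/333 = 33.0% → Compound 2
Stage II: Protocol Alpha 73/151 = 48.3%, Compound 2 159/276 = 57.6% → Compound 2
Stage III: Protocol Alpha 66/203 = 32.5%, Compound 2 65/150 = 43.3% → Compound 2
Overall: Protocol Alpha 328/613 = 53.5%, Compound 2 357/786 = 45.4% → Protocol Alpha
(Compound 2 wins every disease group but Protocol Alpha wins overall — Compound 2's patients skew toward the low-rate stage IV group.)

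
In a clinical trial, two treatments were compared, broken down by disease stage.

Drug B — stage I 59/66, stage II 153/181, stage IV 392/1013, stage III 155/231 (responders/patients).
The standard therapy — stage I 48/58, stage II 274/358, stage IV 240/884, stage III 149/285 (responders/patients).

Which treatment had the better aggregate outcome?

Stage I: Drug B 59/66 = 89.4%, the standard therapy 48/58 = 82.8% → Drug B
Stage II: Drug B 153/181 = 84.5%, the standard therapy 274/358 = 76.5% → Drug B
Stage IV: Drug B 392/1013 = 38.7%, the standard therapy 240/884 = 27.1% → Drug B
Stage III: Drug B 155/231 = 67.1%, the standard therapy 149/285 = 52.3% → Drug B
Overall: Drug B 759/1491 = 50.9%, the standard therapy 711/1585 = 44.9% → Drug B

Drug B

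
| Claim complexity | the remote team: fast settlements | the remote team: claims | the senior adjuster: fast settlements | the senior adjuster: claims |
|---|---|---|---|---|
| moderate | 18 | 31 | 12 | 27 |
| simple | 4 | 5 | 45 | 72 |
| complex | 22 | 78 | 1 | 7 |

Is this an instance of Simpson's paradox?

Moderate: the remote team 18/31 = 58.1%, the senior adjuster 12/27 = 44.4% → the remote team
Simple: the remote team 4/5 = 80.0%, the senior adjuster 45/72 = 62.5% → the remote team
Complex: the remote team 22/78 = 28.2%, the senior adjuster 1/7 = 14.3% → the remote team
Overall: the remote team 44/114 = 38.6%, the senior adjuster 58/106 = 54.7% → the senior adjuster
The remote team wins each claim group but the senior adjuster wins overall — the comparison reverses. The remote team's claims skew toward complex, which has a lower base rate.

Yes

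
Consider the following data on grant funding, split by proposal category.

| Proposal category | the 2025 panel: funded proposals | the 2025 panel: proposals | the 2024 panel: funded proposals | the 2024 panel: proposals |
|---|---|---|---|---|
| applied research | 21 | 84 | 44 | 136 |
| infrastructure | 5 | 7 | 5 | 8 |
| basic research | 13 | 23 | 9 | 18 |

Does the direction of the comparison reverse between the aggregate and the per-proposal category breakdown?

Applied research: the 2025 panel 21/84 = 25.0%, the 2024 panel 44/136 = 32.4% → the 2024 panel
Infrastructure: the 2025 panel 5/7 = 71.4%, the 2024 panel 5/8 = 62.5% → the 2025 panel
Basic research: the 2025 panel 13/23 = 56.5%, the 2024 panel 9/18 = 50.0% → the 2025 panel
Overall: the 2025 panel 39/114 = 34.2%, the 2024 panel 58/162 = 35.8% → the 2024 panel
Neither sweeps: the 2025 panel wins 2 of 3 groups, the 2024 panel wins 1. The 2024 panel wins overall but not every group — no Simpson reversal.

No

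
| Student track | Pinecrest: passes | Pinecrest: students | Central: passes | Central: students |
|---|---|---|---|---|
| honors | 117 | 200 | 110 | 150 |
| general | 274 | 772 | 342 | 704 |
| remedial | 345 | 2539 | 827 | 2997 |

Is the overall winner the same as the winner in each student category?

Yes

Honors: Pinecrest 117/200 = 58.5%, Central 110/150 = 73.3% → Central
General: Pinecrest 274/772 = 35.5%, Central 342/704 = 48.6% → Central
Remedial: Pinecrest 345/2539 = 13.6%, Central 827/2997 = 27.6% → Central
Overall: Pinecrest 736/3511 = 21.0%, Central 1279/3851 = 33.2% → Central
Central wins overall and in every student group — no reversal.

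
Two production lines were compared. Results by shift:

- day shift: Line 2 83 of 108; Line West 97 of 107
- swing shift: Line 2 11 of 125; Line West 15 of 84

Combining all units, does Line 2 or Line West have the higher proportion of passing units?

Line West

Day shift: Line 2 83/108 = 76.9%, Line West 97/107 = 90.7% → Line West
Swing shift: Line 2 11/125 = 8.8%, Line West 15/84 = 17.9% → Line West
Overall: Line 2 94/233 = 40.3%, Line West 112/191 = 58.6% → Line West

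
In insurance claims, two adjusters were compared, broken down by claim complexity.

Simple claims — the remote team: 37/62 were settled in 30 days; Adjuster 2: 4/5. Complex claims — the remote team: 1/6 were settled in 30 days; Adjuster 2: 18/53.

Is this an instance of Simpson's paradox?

Yes

Simple: the remote team 37/62 = 59.7%, Adjuster 2 4/5 = 80.0% → Adjuster 2
Complex: the remote team 1/6 = 16.7%, Adjuster 2 18/53 = 34.0% → Adjuster 2
Overall: the remote team 38/68 = 55.9%, Adjuster 2 22/58 = 37.9% → the remote team
Adjuster 2 wins each claim group but the remote team wins overall — the comparison reverses. Adjuster 2's claims skew toward complex, which has a lower base rate.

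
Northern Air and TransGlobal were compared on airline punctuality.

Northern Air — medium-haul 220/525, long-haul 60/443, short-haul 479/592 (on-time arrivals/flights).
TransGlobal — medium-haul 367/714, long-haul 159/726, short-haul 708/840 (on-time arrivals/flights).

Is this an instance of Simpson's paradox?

No

Medium-haul: Northern Air 220/525 = 41.9%, TransGlobal 367/714 = 51.4% → TransGlobal
Long-haul: Northern Air 60/443 = 13.5%, TransGlobal 159/726 = 21.9% → TransGlobal
Short-haul: Northern Air 479/592 = 80.9%, TransGlobal 708/840 = 84.3% → TransGlobal
Overall: Northern Air 759/1560 = 48.7%, TransGlobal 1234/2280 = 54.1% → TransGlobal
TransGlobal wins overall and in every route group — no reversal.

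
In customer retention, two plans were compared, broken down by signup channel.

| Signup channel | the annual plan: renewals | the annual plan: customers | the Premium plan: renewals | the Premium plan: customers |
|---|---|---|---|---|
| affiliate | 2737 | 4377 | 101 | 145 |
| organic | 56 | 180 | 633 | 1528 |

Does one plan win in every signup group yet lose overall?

Affiliate: the annual plan 2737/4377 = 62.5%, the Premium plan 101/145 = 69.7% → the Premium plan
Organic: the annual plan 56/180 = 31.1%, the Premium plan 633/1528 = 41.4% → the Premium plan
Overall: the annual plan 2793/4557 = 61.3%, the Premium plan 734/1673 = 43.9% → the annual plan
The Premium plan wins each signup group but the annual plan wins overall — the comparison reverses. The Premium plan's customers skew toward organic, which has a lower base rate.

Yes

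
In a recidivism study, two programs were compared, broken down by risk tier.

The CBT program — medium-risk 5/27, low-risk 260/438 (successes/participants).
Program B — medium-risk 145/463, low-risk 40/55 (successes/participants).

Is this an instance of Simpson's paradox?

Yes

Medium-risk: the CBT program 5/27 = 18.5%, Program B 145/463 = 31.3% → Program B
Low-risk: the CBT program 260/438 = 59.4%, Program B 40/55 = 72.7% → Program B
Overall: the CBT program 265/465 = 57.0%, Program B 185/518 = 35.7% → the CBT program
Program B wins each risk group but the CBT program wins overall — the comparison reverses. Program B's participants skew toward medium-risk, which has a lower base rate.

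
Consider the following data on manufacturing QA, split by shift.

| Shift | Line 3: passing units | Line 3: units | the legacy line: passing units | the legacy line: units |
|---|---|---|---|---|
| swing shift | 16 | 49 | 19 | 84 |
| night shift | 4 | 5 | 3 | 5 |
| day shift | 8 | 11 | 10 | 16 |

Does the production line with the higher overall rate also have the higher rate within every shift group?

Swing shift: Line 3 16/49 = 32.7%, the legacy line 19/84 = 22.6% → Line 3
Night shift: Line 3 4/5 = 80.0%, the legacy line 3/5 = 60.0% → Line 3
Day shift: Line 3 8/11 = 72.7%, the legacy line 10/16 = 62.5% → Line 3
Overall: Line 3 28/65 = 43.1%, the legacy line 32/105 = 30.5% → Line 3
Line 3 wins overall and in every shift group — no reversal.

Yes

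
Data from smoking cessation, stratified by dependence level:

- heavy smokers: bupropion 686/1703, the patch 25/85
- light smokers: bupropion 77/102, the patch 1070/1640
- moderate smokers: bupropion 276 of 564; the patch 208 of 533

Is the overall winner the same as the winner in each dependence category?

Heavy smokers: bupropion 686/1703 = 40.3%, the patch 25/85 = 29.4% → bupropion
Light smokers: bupropion 77/102 = 75.5%, the patch 1070/1640 = 65.2% → bupropion
Moderate smokers: bupropion 276/564 = 48.9%, the patch 208/533 = 39.0% → bupropion
Overall: bupropion 1039/2369 = 43.9%, the patch 1303/2258 = 57.7% → the patch
Bupropion wins each dependence group but the patch wins overall — the comparison reverses. Bupropion's participants skew toward heavy smokers, which has a lower base rate.

No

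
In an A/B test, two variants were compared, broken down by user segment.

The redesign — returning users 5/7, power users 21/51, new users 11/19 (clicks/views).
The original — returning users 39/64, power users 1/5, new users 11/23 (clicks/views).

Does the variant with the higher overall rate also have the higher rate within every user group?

Returning users: the redesign 5/7 = 71.4%, the original 39/64 = 60.9% → the redesign
Power users: the redesign 21/51 = 41.2%, the original 1/5 = 20.0% → the redesign
New users: the redesign 11/19 = 57.9%, the original 11/23 = 47.8% → the redesign
Overall: the redesign 37/77 = 48.1%, the original 51/92 = 55.4% → the original
The redesign wins each user group but the original wins overall — the comparison reverses. The redesign's views skew toward power users, which has a lower base rate.

No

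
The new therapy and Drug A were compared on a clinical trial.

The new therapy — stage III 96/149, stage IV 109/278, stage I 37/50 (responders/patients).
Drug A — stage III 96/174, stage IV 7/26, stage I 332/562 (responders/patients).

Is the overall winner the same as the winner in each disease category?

Stage III: the new therapy 96/149 = 64.4%, Drug A 96/174 = 55.2% → the new therapy
Stage IV: the new therapy 109/278 = 39.2%, Drug A 7/26 = 26.9% → the new therapy
Stage I: the new therapy 37/50 = 74.0%, Drug A 332/562 = 59.1% → the new therapy
Overall: the new therapy 242/477 = 50.7%, Drug A 435/762 = 57.1% → Drug A
The new therapy wins each disease group but Drug A wins overall — the comparison reverses. The new therapy's patients skew toward stage IV, which has a lower base rate.

No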